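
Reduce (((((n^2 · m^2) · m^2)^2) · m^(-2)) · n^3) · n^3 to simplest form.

m^6n^10

(((((n^2 · m^2) · m^2)^2) · m^(-2)) · n^3) · n^3
= (((((n^2 · m^2)^2) · ((m^2)^2)) · m^(-2)) · n^3) · n^3    [power of a product]
= ((((((n^2)^2) · ((m^2)^2)) · ((m^2)^2)) · m^(-2)) · n^3) · n^3    [power of a product]
= ((((n^4 · ((m^2)^2)) · ((m^2)^2)) · m^(-2)) · n^3) · n^3    [power of a power]
= ((((n^4 · m^4) · ((m^2)^2)) · m^(-2)) · n^3) · n^3    [power of a power]
= ((((n^4 · m^4) · m^4) · m^(-2)) · n^3) · n^3    [power of a power]
= m^6n^10    [product of powers]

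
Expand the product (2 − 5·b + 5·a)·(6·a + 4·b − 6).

(2 − 5·b + 5·a)·(6·a + 4·b − 6)
= 12·a + 8·b − 12 − 30·a·b − 20·b^2 + 30·b + 30·a^2 + 20·a·b − 30·a    [distributive law]
= −18·a + 38·b − 12 − 10·a·b − 20·b^2 + 30·a^2    [combine like terms]

−18·a + 38·b − 12 − 10·a·b − 20·b^2 + 30·a^2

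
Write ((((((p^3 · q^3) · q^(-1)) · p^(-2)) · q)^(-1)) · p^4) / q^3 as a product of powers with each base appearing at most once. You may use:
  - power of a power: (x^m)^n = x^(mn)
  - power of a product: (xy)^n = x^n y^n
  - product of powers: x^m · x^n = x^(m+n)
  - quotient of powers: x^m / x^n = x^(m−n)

((((((p^3 · q^3) · q^(-1)) · p^(-2)) · q)^(-1)) · p^4) / q^3
= ((((((p^3 · q^3) · q^(-1)) · p^(-2))^(-1)) · (q^(-1))) · p^4) / q^3    [power of a product]
= ((((((p^3 · q^3) · q^(-1))^(-1)) · ((p^(-2))^(-1))) · (q^(-1))) · p^4) / q^3    [power of a product]
= ((((((p^3 · q^3)^(-1)) · ((q^(-1))^(-1))) · ((p^(-2))^(-1))) · (q^(-1))) · p^4) / q^3    [power of a product]
= (((((((p^3)^(-1)) · ((q^3)^(-1))) · ((q^(-1))^(-1))) · ((p^(-2))^(-1))) · (q^(-1))) · p^4) / q^3    [power of a product]
= (((((p^(-3) · ((q^3)^(-1))) · ((q^(-1))^(-1))) · ((p^(-2))^(-1))) · (q^(-1))) · p^4) / q^3    [power of a power]
= (((((p^(-3) · q^(-3)) · ((q^(-1))^(-1))) · ((p^(-2))^(-1))) · (q^(-1))) · p^4) / q^3    [power of a power]
= (((((p^(-3) · q^(-3)) · q) · ((p^(-2))^(-1))) · (q^(-1))) · p^4) / q^3    [power of a power]
= (((((p^(-3) · q^(-3)) · q) · p^2) · (q^(-1))) · p^4) / q^3    [power of a power]
= p^3q^(-6)    [quotient of powers; product of powers]

p^3q^(-6)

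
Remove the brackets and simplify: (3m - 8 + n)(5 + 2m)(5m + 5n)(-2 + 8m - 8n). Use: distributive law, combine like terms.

-1590m^2 - 100m^3 + 120m^2n - 40mn + 20mn^2 + 240m^4 + 80m^3n - 240m^2n^2 + 400m + 400n + 1550n^2 - 200n^3 - 80mn^3

(3m - 8 + n)(5 + 2m)(5m + 5n)(-2 + 8m - 8n)
= (15m + 6m^2 - 40 - 16m + 5n + 2mn)(5m + 5n)(-2 + 8m - 8n)    [distributive law]
= (-m + 6m^2 - 40 + 5n + 2mn)(5m + 5n)(-2 + 8m - 8n)    [combine like terms]
= (-5m^2 - 5mn + 30m^3 + 30m^2n - 200m - 200n + 25mn + 25n^2 + 10m^2n + 10mn^2)(-2 + 8m - 8n)    [distributive law]
= (-5m^2 + 20mn + 30m^3 + 40m^2n - 200m - 200n + 25n^2 + 10mn^2)(-2 + 8m - 8n)    [combine like terms]
= 10m^2 - 40m^3 + 40m^2n - 40mn + 160m^2n - 160mn^2 - 60m^3 + 240m^4 - 240m^3n - 80m^2n + 320m^3n - 320m^2n^2 + 400m - 1600m^2 + 1600mn + 400n - 1600mn + 1600n^2 - 50n^2 + 200mn^2 - 200n^3 - 20mn^2 + 80m^2n^2 - 80mn^3    [distributive law]
= -1590m^2 - 100m^3 + 120m^2n - 40mn + 20mn^2 + 240m^4 + 80m^3n - 240m^2n^2 + 400m + 400n + 1550n^2 - 200n^3 - 80mn^3    [combine like terms]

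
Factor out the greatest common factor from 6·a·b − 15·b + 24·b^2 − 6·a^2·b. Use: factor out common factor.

3·b(2·a − 5 + 8·b − 2·a^2)

6·a·b − 15·b + 24·b^2 − 6·a^2·b
= 3(2·a·b − 5·b + 8·b^2 − 2·a^2·b)    [factor out 3]
= 3·b(2·a − 5 + 8·b − 2·a^2)    [factor out b]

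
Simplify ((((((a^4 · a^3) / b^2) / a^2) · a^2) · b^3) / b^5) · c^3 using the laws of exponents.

((((((a^4 · a^3) / b^2) / a^2) · a^2) · b^3) / b^5) · c^3
= (((((a^7 / b^2) / a^2) · a^2) · b^3) / b^5) · c^3    [product of powers]
= a^7·b^(-4)·c^3    [quotient of powers; product of powers]

a^7·b^(-4)·c^3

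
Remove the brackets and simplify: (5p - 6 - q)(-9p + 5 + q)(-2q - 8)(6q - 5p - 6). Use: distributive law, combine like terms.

(5p - 6 - q)(-9p + 5 + q)(-2q - 8)(6q - 5p - 6)
= (-45p² + 25p + 5pq + 54p - 30 - 6q + 9pq - 5q - q²)(-2q - 8)(6q - 5p - 6)    [distributive law]
= (-45p² + 79p + 14pq - 30 - 11q - q²)(-2q - 8)(6q - 5p - 6)    [combine like terms]
= (90p²q + 360p² - 158pq - 632p - 28pq² - 112pq + 60q + 240 + 22q² + 88q + 2q³ + 8q²)(6q - 5p - 6)    [distributive law]
= (90p²q + 360p² - 270pq - 632p - 28pq² + 148q + 240 + 30q² + 2q³)(6q - 5p - 6)    [combine like terms]
= 540p²q² - 450p³q - 540p²q + 2160p²q - 1800p³ - 2160p² - 1620pq² + 1350p²q + 1620pq - 3792pq + 3160p² + 3792p - 168pq³ + 140p²q² + 168pq² + 888q² - 740pq - 888q + 1440q - 1200p - 1440 + 180q³ - 150pq² - 180q² + 12q⁴ - 10pq³ - 12q³    [distributive law]
= 680p²q² - 450p³q + 2970p²q - 1800p³ + 1000p² - 1602pq² - 2912pq + 2592p - 178pq³ + 708q² + 552q - 1440 + 168q³ + 12q⁴    [combine like terms]

680p²q² - 450p³q + 2970p²q - 1800p³ + 1000p² - 1602pq² - 2912pq + 2592p - 178pq³ + 708q² + 552q - 1440 + 168q³ + 12q⁴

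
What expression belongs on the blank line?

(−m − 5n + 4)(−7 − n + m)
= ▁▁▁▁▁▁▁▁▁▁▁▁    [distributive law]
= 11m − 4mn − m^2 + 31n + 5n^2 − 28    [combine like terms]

Applying distributive law to the line above:

7m + mn − m^2 + 35n + 5n^2 − 5mn − 28 − 4n + 4m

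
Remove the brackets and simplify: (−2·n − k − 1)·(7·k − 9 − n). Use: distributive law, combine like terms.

−13·k·n + 19·n + 2·n^2 − 7·k^2 + 2·k + 9

(−2·n − k − 1)·(7·k − 9 − n)
= −14·k·n + 18·n + 2·n^2 − 7·k^2 + 9·k + k·n − 7·k + 9 + n    [distributive law]
= −13·k·n + 19·n + 2·n^2 − 7·k^2 + 2·k + 9    [combine like terms]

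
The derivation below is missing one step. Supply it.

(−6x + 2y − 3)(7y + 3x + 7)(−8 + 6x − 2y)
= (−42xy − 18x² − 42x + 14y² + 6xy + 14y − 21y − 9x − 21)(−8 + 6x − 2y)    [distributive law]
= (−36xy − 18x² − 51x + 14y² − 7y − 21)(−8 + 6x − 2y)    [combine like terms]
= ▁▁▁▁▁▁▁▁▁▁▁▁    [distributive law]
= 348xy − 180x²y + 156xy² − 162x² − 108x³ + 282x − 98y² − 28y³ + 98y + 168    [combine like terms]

Applying distributive law to the line above:

288xy − 216x²y + 72xy² + 144x² − 108x³ + 36x²y + 408x − 306x² + 102xy − 112y² + 84xy² − 28y³ + 56y − 42xy + 14y² + 168 − 126x + 42y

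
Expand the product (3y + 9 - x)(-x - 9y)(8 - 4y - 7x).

(3y + 9 - x)(-x - 9y)(8 - 4y - 7x)
= (-3xy - 27y^2 - 9x - 81y + x^2 + 9xy)(8 - 4y - 7x)    [distributive law]
= (6xy - 27y^2 - 9x - 81y + x^2)(8 - 4y - 7x)    [combine like terms]
= 48xy - 24xy^2 - 42x^2y - 216y^2 + 108y^3 + 189xy^2 - 72x + 36xy + 63x^2 - 648y + 324y^2 + 567xy + 8x^2 - 4x^2y - 7x^3    [distributive law]
= 651xy + 165xy^2 - 46x^2y + 108y^2 + 108y^3 - 72x + 71x^2 - 648y - 7x^3    [combine like terms]

651xy + 165xy^2 - 46x^2y + 108y^2 + 108y^3 - 72x + 71x^2 - 648y - 7x^3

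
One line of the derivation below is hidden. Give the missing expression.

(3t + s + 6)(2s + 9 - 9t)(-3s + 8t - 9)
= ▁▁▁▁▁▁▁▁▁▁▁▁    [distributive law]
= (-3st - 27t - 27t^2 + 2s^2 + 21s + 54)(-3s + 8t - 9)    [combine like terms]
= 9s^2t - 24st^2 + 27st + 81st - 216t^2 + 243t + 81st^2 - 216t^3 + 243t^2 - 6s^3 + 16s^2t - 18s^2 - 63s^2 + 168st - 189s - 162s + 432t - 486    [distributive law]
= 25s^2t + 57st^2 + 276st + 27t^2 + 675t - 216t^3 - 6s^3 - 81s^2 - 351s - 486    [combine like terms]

By distributive law:

(6st + 27t - 27t^2 + 2s^2 + 9s - 9st + 12s + 54 - 54t)(-3s + 8t - 9)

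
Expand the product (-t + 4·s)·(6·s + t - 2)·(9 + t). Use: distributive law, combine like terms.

-26·s·t - 2·s·t^2 - 7·t^2 - t^3 + 18·t + 216·s^2 + 24·s^2·t - 72·s

(-t + 4·s)·(6·s + t - 2)·(9 + t)
= (-6·s·t - t^2 + 2·t + 24·s^2 + 4·s·t - 8·s)·(9 + t)    [distributive law]
= (-2·s·t - t^2 + 2·t + 24·s^2 - 8·s)·(9 + t)    [combine like terms]
= -18·s·t - 2·s·t^2 - 9·t^2 - t^3 + 18·t + 2·t^2 + 216·s^2 + 24·s^2·t - 72·s - 8·s·t    [distributive law]
= -26·s·t - 2·s·t^2 - 7·t^2 - t^3 + 18·t + 216·s^2 + 24·s^2·t - 72·s    [combine like terms]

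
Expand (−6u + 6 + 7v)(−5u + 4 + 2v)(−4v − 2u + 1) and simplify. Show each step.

(−6u + 6 + 7v)(−5u + 4 + 2v)(−4v − 2u + 1)
= (30u^2 − 24u − 12uv − 30u + 24 + 12v − 35uv + 28v + 14v^2)(−4v − 2u + 1)    [distributive law]
= (30u^2 − 54u − 47uv + 24 + 40v + 14v^2)(−4v − 2u + 1)    [combine like terms]
= −120u^2v − 60u^3 + 30u^2 + 216uv + 108u^2 − 54u + 188uv^2 + 94u^2v − 47uv − 96v − 48u + 24 − 160v^2 − 80uv + 40v − 56v^3 − 28uv^2 + 14v^2    [distributive law]
= −26u^2v − 60u^3 + 138u^2 + 89uv − 102u + 160uv^2 − 56v + 24 − 146v^2 − 56v^3    [combine like terms]

−26u^2v − 60u^3 + 138u^2 + 89uv − 102u + 160uv^2 − 56v + 24 − 146v^2 − 56v^3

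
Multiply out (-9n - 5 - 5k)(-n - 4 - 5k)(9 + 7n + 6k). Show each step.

(-9n - 5 - 5k)(-n - 4 - 5k)(9 + 7n + 6k)
= (9n^2 + 36n + 45kn + 5n + 20 + 25k + 5kn + 20k + 25k^2)(9 + 7n + 6k)    [distributive law]
= (9n^2 + 41n + 50kn + 20 + 45k + 25k^2)(9 + 7n + 6k)    [combine like terms]
= 81n^2 + 63n^3 + 54kn^2 + 369n + 287n^2 + 246kn + 450kn + 350kn^2 + 300k^2n + 180 + 140n + 120k + 405k + 315kn + 270k^2 + 225k^2 + 175k^2n + 150k^3    [distributive law]
= 368n^2 + 63n^3 + 404kn^2 + 509n + 1011kn + 475k^2n + 180 + 525k + 495k^2 + 150k^3    [combine like terms]

368n^2 + 63n^3 + 404kn^2 + 509n + 1011kn + 475k^2n + 180 + 525k + 495k^2 + 150k^3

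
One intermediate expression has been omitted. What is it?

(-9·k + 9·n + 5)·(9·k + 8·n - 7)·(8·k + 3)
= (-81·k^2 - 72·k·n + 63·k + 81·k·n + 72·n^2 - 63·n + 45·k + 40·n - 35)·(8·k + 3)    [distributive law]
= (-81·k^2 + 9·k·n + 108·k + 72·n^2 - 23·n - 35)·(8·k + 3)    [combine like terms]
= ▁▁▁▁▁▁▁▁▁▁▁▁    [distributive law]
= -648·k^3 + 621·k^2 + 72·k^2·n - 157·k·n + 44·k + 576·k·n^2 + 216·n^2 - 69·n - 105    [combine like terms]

By distributive law:

-648·k^3 - 243·k^2 + 72·k^2·n + 27·k·n + 864·k^2 + 324·k + 576·k·n^2 + 216·n^2 - 184·k·n - 69·n - 280·k - 105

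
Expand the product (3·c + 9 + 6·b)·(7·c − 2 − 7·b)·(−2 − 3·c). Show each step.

(3·c + 9 + 6·b)·(7·c − 2 − 7·b)·(−2 − 3·c)
= (21·c^2 − 6·c − 21·b·c + 63·c − 18 − 63·b + 42·b·c − 12·b − 42·b^2)·(−2 − 3·c)    [distributive law]
= (21·c^2 + 57·c + 21·b·c − 18 − 75·b − 42·b^2)·(−2 − 3·c)    [combine like terms]
= −42·c^2 − 63·c^3 − 114·c − 171·c^2 − 42·b·c − 63·b·c^2 + 36 + 54·c + 150·b + 225·b·c + 84·b^2 + 126·b^2·c    [distributive law]
= −213·c^2 − 63·c^3 − 60·c + 183·b·c − 63·b·c^2 + 36 + 150·b + 84·b^2 + 126·b^2·c    [combine like terms]

−213·c^2 − 63·c^3 − 60·c + 183·b·c − 63·b·c^2 + 36 + 150·b + 84·b^2 + 126·b^2·c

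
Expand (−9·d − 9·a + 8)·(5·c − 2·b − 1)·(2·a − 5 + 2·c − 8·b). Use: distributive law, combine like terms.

(−9·d − 9·a + 8)·(5·c − 2·b − 1)·(2·a − 5 + 2·c − 8·b)
= (−45·c·d + 18·b·d + 9·d − 45·a·c + 18·a·b + 9·a + 40·c − 16·b − 8)·(2·a − 5 + 2·c − 8·b)    [distributive law]
= −90·a·c·d + 225·c·d − 90·c²·d + 360·b·c·d + 36·a·b·d − 90·b·d + 36·b·c·d − 144·b²·d + 18·a·d − 45·d + 18·c·d − 72·b·d − 90·a²·c + 225·a·c − 90·a·c² + 360·a·b·c + 36·a²·b − 90·a·b + 36·a·b·c − 144·a·b² + 18·a² − 45·a + 18·a·c − 72·a·b + 80·a·c − 200·c + 80·c² − 320·b·c − 32·a·b + 80·b − 32·b·c + 128·b² − 16·a + 40 − 16·c + 64·b    [distributive law]
= −90·a·c·d + 243·c·d − 90·c²·d + 396·b·c·d + 36·a·b·d − 162·b·d − 144·b²·d + 18·a·d − 45·d − 90·a²·c + 323·a·c − 90·a·c² + 396·a·b·c + 36·a²·b − 194·a·b − 144·a·b² + 18·a² − 61·a − 216·c + 80·c² − 352·b·c + 144·b + 128·b² + 40    [combine like terms]

−90·a·c·d + 243·c·d − 90·c²·d + 396·b·c·d + 36·a·b·d − 162·b·d − 144·b²·d + 18·a·d − 45·d − 90·a²·c + 323·a·c − 90·a·c² + 396·a·b·c + 36·a²·b − 194·a·b − 144·a·b² + 18·a² − 61·a − 216·c + 80·c² − 352·b·c + 144·b + 128·b² + 40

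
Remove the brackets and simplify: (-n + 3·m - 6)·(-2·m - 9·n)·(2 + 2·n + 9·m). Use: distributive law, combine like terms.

460·m·n + 31·m·n^2 - 237·m^2·n + 126·n^2 + 18·n^3 + 96·m^2 - 54·m^3 + 24·m + 108·n

(-n + 3·m - 6)·(-2·m - 9·n)·(2 + 2·n + 9·m)
= (2·m·n + 9·n^2 - 6·m^2 - 27·m·n + 12·m + 54·n)·(2 + 2·n + 9·m)    [distributive law]
= (-25·m·n + 9·n^2 - 6·m^2 + 12·m + 54·n)·(2 + 2·n + 9·m)    [combine like terms]
= -50·m·n - 50·m·n^2 - 225·m^2·n + 18·n^2 + 18·n^3 + 81·m·n^2 - 12·m^2 - 12·m^2·n - 54·m^3 + 24·m + 24·m·n + 108·m^2 + 108·n + 108·n^2 + 486·m·n    [distributive law]
= 460·m·n + 31·m·n^2 - 237·m^2·n + 126·n^2 + 18·n^3 + 96·m^2 - 54·m^3 + 24·m + 108·n    [combine like terms]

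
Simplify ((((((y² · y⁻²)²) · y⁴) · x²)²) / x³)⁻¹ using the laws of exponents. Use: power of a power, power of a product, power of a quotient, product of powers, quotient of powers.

x⁻¹y⁻⁸

((((((y² · y⁻²)²) · y⁴) · x²)²) / x³)⁻¹
= ((((((y² · y⁻²)²) · y⁴) · x²)²)⁻¹) / ((x³)⁻¹)    [power of a quotient]
= (((((y² · y⁻²)²) · y⁴) · x²)⁻²) / ((x³)⁻¹)    [power of a power]
= (((((y² · y⁻²)²) · y⁴)⁻²) · ((x²)⁻²)) / ((x³)⁻¹)    [power of a product]
= (((((y² · y⁻²)²)⁻²) · ((y⁴)⁻²)) · ((x²)⁻²)) / ((x³)⁻¹)    [power of a product]
= ((((y² · y⁻²)⁻⁴) · ((y⁴)⁻²)) · ((x²)⁻²)) / ((x³)⁻¹)    [power of a power]
= (((((y²)⁻⁴) · ((y⁻²)⁻⁴)) · ((y⁴)⁻²)) · ((x²)⁻²)) / ((x³)⁻¹)    [power of a product]
= (((y⁻⁸ · ((y⁻²)⁻⁴)) · ((y⁴)⁻²)) · ((x²)⁻²)) / ((x³)⁻¹)    [power of a power]
= (((y⁻⁸ · y⁸) · ((y⁴)⁻²)) · ((x²)⁻²)) / ((x³)⁻¹)    [power of a power]
= ((y⁰ · ((y⁴)⁻²)) · ((x²)⁻²)) / ((x³)⁻¹)    [product of powers]
= ((y⁰ · y⁻⁸) · ((x²)⁻²)) / ((x³)⁻¹)    [power of a power]
= (y⁻⁸ · ((x²)⁻²)) / ((x³)⁻¹)    [product of powers]
= (y⁻⁸ · x⁻⁴) / ((x³)⁻¹)    [power of a power]
= (y⁻⁸ · x⁻⁴) / x⁻³    [power of a power]
= x⁻¹y⁻⁸    [quotient of powers]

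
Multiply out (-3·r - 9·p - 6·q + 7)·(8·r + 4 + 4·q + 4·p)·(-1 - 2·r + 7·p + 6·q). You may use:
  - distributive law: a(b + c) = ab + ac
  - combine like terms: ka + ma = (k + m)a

(-3·r - 9·p - 6·q + 7)·(8·r + 4 + 4·q + 4·p)·(-1 - 2·r + 7·p + 6·q)
= (-24·r^2 - 12·r - 12·q·r - 12·p·r - 72·p·r - 36·p - 36·p·q - 36·p^2 - 48·q·r - 24·q - 24·q^2 - 24·p·q + 56·r + 28 + 28·q + 28·p)·(-1 - 2·r + 7·p + 6·q)    [distributive law]
= (-24·r^2 + 44·r - 60·q·r - 84·p·r - 8·p - 60·p·q - 36·p^2 + 4·q - 24·q^2 + 28)·(-1 - 2·r + 7·p + 6·q)    [combine like terms]
= 24·r^2 + 48·r^3 - 168·p·r^2 - 144·q·r^2 - 44·r - 88·r^2 + 308·p·r + 264·q·r + 60·q·r + 120·q·r^2 - 420·p·q·r - 360·q^2·r + 84·p·r + 168·p·r^2 - 588·p^2·r - 504·p·q·r + 8·p + 16·p·r - 56·p^2 - 48·p·q + 60·p·q + 120·p·q·r - 420·p^2·q - 360·p·q^2 + 36·p^2 + 72·p^2·r - 252·p^3 - 216·p^2·q - 4·q - 8·q·r + 28·p·q + 24·q^2 + 24·q^2 + 48·q^2·r - 168·p·q^2 - 144·q^3 - 28 - 56·r + 196·p + 168·q    [distributive law]
= -64·r^2 + 48·r^3 - 24·q·r^2 - 100·r + 408·p·r + 316·q·r - 804·p·q·r - 312·q^2·r - 516·p^2·r + 204·p - 20·p^2 + 40·p·q - 636·p^2·q - 528·p·q^2 - 252·p^3 + 164·q + 48·q^2 - 144·q^3 - 28    [combine like terms]

-64·r^2 + 48·r^3 - 24·q·r^2 - 100·r + 408·p·r + 316·q·r - 804·p·q·r - 312·q^2·r - 516·p^2·r + 204·p - 20·p^2 + 40·p·q - 636·p^2·q - 528·p·q^2 - 252·p^3 + 164·q + 48·q^2 - 144·q^3 - 28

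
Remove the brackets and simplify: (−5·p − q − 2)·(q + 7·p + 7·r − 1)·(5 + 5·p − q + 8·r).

(−5·p − q − 2)·(q + 7·p + 7·r − 1)·(5 + 5·p − q + 8·r)
= (−5·p·q − 35·p^2 − 35·p·r + 5·p − q^2 − 7·p·q − 7·q·r + q − 2·q − 14·p − 14·r + 2)·(5 + 5·p − q + 8·r)    [distributive law]
= (−12·p·q − 35·p^2 − 35·p·r − 9·p − q^2 − 7·q·r − q − 14·r + 2)·(5 + 5·p − q + 8·r)    [combine like terms]
= −60·p·q − 60·p^2·q + 12·p·q^2 − 96·p·q·r − 175·p^2 − 175·p^3 + 35·p^2·q − 280·p^2·r − 175·p·r − 175·p^2·r + 35·p·q·r − 280·p·r^2 − 45·p − 45·p^2 + 9·p·q − 72·p·r − 5·q^2 − 5·p·q^2 + q^3 − 8·q^2·r − 35·q·r − 35·p·q·r + 7·q^2·r − 56·q·r^2 − 5·q − 5·p·q + q^2 − 8·q·r − 70·r − 70·p·r + 14·q·r − 112·r^2 + 10 + 10·p − 2·q + 16·r    [distributive law]
= −56·p·q − 25·p^2·q + 7·p·q^2 − 96·p·q·r − 220·p^2 − 175·p^3 − 455·p^2·r − 317·p·r − 280·p·r^2 − 35·p − 4·q^2 + q^3 − q^2·r − 29·q·r − 56·q·r^2 − 7·q − 54·r − 112·r^2 + 10    [combine like terms]

−56·p·q − 25·p^2·q + 7·p·q^2 − 96·p·q·r − 220·p^2 − 175·p^3 − 455·p^2·r − 317·p·r − 280·p·r^2 − 35·p − 4·q^2 + q^3 − q^2·r − 29·q·r − 56·q·r^2 − 7·q − 54·r − 112·r^2 + 10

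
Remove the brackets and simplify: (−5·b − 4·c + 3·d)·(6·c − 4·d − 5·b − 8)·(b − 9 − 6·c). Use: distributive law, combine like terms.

−160·b^2·c − 118·b·c + 36·b·c^2 + 5·b^2·d − 69·b·d + 4·b·c·d + 25·b^3 − 185·b^2 − 360·b + 24·c^2 + 144·c^3 − 162·c·d − 204·c^2·d − 288·c − 12·b·d^2 + 108·d^2 + 72·c·d^2 + 216·d

(−5·b − 4·c + 3·d)·(6·c − 4·d − 5·b − 8)·(b − 9 − 6·c)
= (−30·b·c + 20·b·d + 25·b^2 + 40·b − 24·c^2 + 16·c·d + 20·b·c + 32·c + 18·c·d − 12·d^2 − 15·b·d − 24·d)·(b − 9 − 6·c)    [distributive law]
= (−10·b·c + 5·b·d + 25·b^2 + 40·b − 24·c^2 + 34·c·d + 32·c − 12·d^2 − 24·d)·(b − 9 − 6·c)    [combine like terms]
= −10·b^2·c + 90·b·c + 60·b·c^2 + 5·b^2·d − 45·b·d − 30·b·c·d + 25·b^3 − 225·b^2 − 150·b^2·c + 40·b^2 − 360·b − 240·b·c − 24·b·c^2 + 216·c^2 + 144·c^3 + 34·b·c·d − 306·c·d − 204·c^2·d + 32·b·c − 288·c − 192·c^2 − 12·b·d^2 + 108·d^2 + 72·c·d^2 − 24·b·d + 216·d + 144·c·d    [distributive law]
= −160·b^2·c − 118·b·c + 36·b·c^2 + 5·b^2·d − 69·b·d + 4·b·c·d + 25·b^3 − 185·b^2 − 360·b + 24·c^2 + 144·c^3 − 162·c·d − 204·c^2·d − 288·c − 12·b·d^2 + 108·d^2 + 72·c·d^2 + 216·d    [combine like terms]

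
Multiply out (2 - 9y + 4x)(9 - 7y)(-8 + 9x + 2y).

(2 - 9y + 4x)(9 - 7y)(-8 + 9x + 2y)
= (18 - 14y - 81y + 63y^2 + 36x - 28xy)(-8 + 9x + 2y)    [distributive law]
= (18 - 95y + 63y^2 + 36x - 28xy)(-8 + 9x + 2y)    [combine like terms]
= -144 + 162x + 36y + 760y - 855xy - 190y^2 - 504y^2 + 567xy^2 + 126y^3 - 288x + 324x^2 + 72xy + 224xy - 252x^2y - 56xy^2    [distributive law]
= -144 - 126x + 796y - 559xy - 694y^2 + 511xy^2 + 126y^3 + 324x^2 - 252x^2y    [combine like terms]

-144 - 126x + 796y - 559xy - 694y^2 + 511xy^2 + 126y^3 + 324x^2 - 252x^2y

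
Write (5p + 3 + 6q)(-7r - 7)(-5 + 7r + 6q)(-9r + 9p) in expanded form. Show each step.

(5p + 3 + 6q)(-7r - 7)(-5 + 7r + 6q)(-9r + 9p)
= (-35pr - 35p - 21r - 21 - 42qr - 42q)(-5 + 7r + 6q)(-9r + 9p)    [distributive law]
= (175pr - 245pr^2 - 210pqr + 175p - 245pr - 210pq + 105r - 147r^2 - 126qr + 105 - 147r - 126q + 210qr - 294qr^2 - 252q^2r + 210q - 294qr - 252q^2)(-9r + 9p)    [distributive law]
= (-70pr - 245pr^2 - 210pqr + 175p - 210pq - 42r - 147r^2 - 210qr + 105 + 84q - 294qr^2 - 252q^2r - 252q^2)(-9r + 9p)    [combine like terms]
= 630pr^2 - 630p^2r + 2205pr^3 - 2205p^2r^2 + 1890pqr^2 - 1890p^2qr - 1575pr + 1575p^2 + 1890pqr - 1890p^2q + 378r^2 - 378pr + 1323r^3 - 1323pr^2 + 1890qr^2 - 1890pqr - 945r + 945p - 756qr + 756pq + 2646qr^3 - 2646pqr^2 + 2268q^2r^2 - 2268pq^2r + 2268q^2r - 2268pq^2    [distributive law]
= -693pr^2 - 630p^2r + 2205pr^3 - 2205p^2r^2 - 756pqr^2 - 1890p^2qr - 1953pr + 1575p^2 - 1890p^2q + 378r^2 + 1323r^3 + 1890qr^2 - 945r + 945p - 756qr + 756pq + 2646qr^3 + 2268q^2r^2 - 2268pq^2r + 2268q^2r - 2268pq^2    [combine like terms]

-693pr^2 - 630p^2r + 2205pr^3 - 2205p^2r^2 - 756pqr^2 - 1890p^2qr - 1953pr + 1575p^2 - 1890p^2q + 378r^2 + 1323r^3 + 1890qr^2 - 945r + 945p - 756qr + 756pq + 2646qr^3 + 2268q^2r^2 - 2268pq^2r + 2268q^2r - 2268pq^2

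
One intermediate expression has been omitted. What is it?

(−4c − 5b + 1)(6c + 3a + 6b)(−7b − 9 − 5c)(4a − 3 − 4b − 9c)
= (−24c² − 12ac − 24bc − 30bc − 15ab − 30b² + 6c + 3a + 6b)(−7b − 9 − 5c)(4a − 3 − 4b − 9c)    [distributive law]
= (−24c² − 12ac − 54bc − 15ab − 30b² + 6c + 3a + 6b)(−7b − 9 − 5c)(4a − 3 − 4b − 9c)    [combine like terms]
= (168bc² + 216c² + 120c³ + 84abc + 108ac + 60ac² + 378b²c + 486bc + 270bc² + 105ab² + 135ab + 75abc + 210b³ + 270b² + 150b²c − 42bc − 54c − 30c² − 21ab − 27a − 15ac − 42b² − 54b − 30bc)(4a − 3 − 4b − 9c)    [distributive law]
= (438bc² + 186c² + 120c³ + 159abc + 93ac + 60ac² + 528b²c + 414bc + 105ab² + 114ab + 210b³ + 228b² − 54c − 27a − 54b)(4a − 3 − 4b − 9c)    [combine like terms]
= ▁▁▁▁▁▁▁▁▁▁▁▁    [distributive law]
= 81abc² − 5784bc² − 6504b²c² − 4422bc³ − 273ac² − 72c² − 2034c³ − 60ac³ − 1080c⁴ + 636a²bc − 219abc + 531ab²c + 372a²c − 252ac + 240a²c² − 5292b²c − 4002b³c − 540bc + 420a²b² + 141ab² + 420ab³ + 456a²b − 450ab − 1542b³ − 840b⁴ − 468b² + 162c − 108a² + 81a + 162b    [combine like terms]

Applying distributive law to the line above:

1752abc² − 1314bc² − 1752b²c² − 3942bc³ + 744ac² − 558c² − 744bc² − 1674c³ + 480ac³ − 360c³ − 480bc³ − 1080c⁴ + 636a²bc − 477abc − 636ab²c − 1431abc² + 372a²c − 279ac − 372abc − 837ac² + 240a²c² − 180ac² − 240abc² − 540ac³ + 2112ab²c − 1584b²c − 2112b³c − 4752b²c² + 1656abc − 1242bc − 1656b²c − 3726bc² + 420a²b² − 315ab² − 420ab³ − 945ab²c + 456a²b − 342ab − 456ab² − 1026abc + 840ab³ − 630b³ − 840b⁴ − 1890b³c + 912ab² − 684b² − 912b³ − 2052b²c − 216ac + 162c + 216bc + 486c² − 108a² + 81a + 108ab + 243ac − 216ab + 162b + 216b² + 486bc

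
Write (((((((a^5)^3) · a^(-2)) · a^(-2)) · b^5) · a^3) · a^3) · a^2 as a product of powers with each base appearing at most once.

a^19b^5

(((((((a^5)^3) · a^(-2)) · a^(-2)) · b^5) · a^3) · a^3) · a^2
= (((((a^15 · a^(-2)) · a^(-2)) · b^5) · a^3) · a^3) · a^2    [power of a power]
= ((((a^13 · a^(-2)) · b^5) · a^3) · a^3) · a^2    [product of powers]
= (((a^11 · b^5) · a^3) · a^3) · a^2    [product of powers]
= a^19b^5    [product of powers]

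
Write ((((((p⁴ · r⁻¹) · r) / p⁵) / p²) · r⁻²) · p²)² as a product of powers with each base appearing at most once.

((((((p⁴ · r⁻¹) · r) / p⁵) / p²) · r⁻²) · p²)²
= ((((((p⁴ · r⁻¹) · r) / p⁵) / p²) · r⁻²)²) · ((p²)²)    [power of a product]
= ((((((p⁴ · r⁻¹) · r) / p⁵) / p²)²) · ((r⁻²)²)) · ((p²)²)    [power of a product]
= ((((((p⁴ · r⁻¹) · r) / p⁵)²) / ((p²)²)) · ((r⁻²)²)) · ((p²)²)    [power of a quotient]
= ((((((p⁴ · r⁻¹) · r)²) / ((p⁵)²)) / ((p²)²)) · ((r⁻²)²)) · ((p²)²)    [power of a quotient]
= ((((((p⁴ · r⁻¹)²) · (r²)) / ((p⁵)²)) / ((p²)²)) · ((r⁻²)²)) · ((p²)²)    [power of a product]
= (((((((p⁴)²) · ((r⁻¹)²)) · (r²)) / ((p⁵)²)) / ((p²)²)) · ((r⁻²)²)) · ((p²)²)    [power of a product]
= (((((p⁸ · ((r⁻¹)²)) · (r²)) / ((p⁵)²)) / ((p²)²)) · ((r⁻²)²)) · ((p²)²)    [power of a power]
= (((((p⁸ · r⁻²) · (r²)) / ((p⁵)²)) / ((p²)²)) · ((r⁻²)²)) · ((p²)²)    [power of a power]
= (((((p⁸ · r⁻²) · r²) / p¹⁰) / ((p²)²)) · ((r⁻²)²)) · ((p²)²)    [power of a power]
= (((((p⁸ · r⁻²) · r²) / p¹⁰) / p⁴) · ((r⁻²)²)) · ((p²)²)    [power of a power]
= (((((p⁸ · r⁻²) · r²) / p¹⁰) / p⁴) · r⁻⁴) · ((p²)²)    [power of a power]
= (((((p⁸ · r⁻²) · r²) / p¹⁰) / p⁴) · r⁻⁴) · p⁴    [power of a power]
= p⁻²r⁻⁴    [quotient of powers; product of powers]

p⁻²r⁻⁴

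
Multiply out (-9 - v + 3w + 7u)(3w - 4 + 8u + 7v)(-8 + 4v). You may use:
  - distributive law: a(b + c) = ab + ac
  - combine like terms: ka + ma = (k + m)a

(-9 - v + 3w + 7u)(3w - 4 + 8u + 7v)(-8 + 4v)
= (-27w + 36 - 72u - 63v - 3vw + 4v - 8uv - 7v^2 + 9w^2 - 12w + 24uw + 21vw + 21uw - 28u + 56u^2 + 49uv)(-8 + 4v)    [distributive law]
= (-39w + 36 - 100u - 59v + 18vw + 41uv - 7v^2 + 9w^2 + 45uw + 56u^2)(-8 + 4v)    [combine like terms]
= 312w - 156vw - 288 + 144v + 800u - 400uv + 472v - 236v^2 - 144vw + 72v^2w - 328uv + 164uv^2 + 56v^2 - 28v^3 - 72w^2 + 36vw^2 - 360uw + 180uvw - 448u^2 + 224u^2v    [distributive law]
= 312w - 300vw - 288 + 616v + 800u - 728uv - 180v^2 + 72v^2w + 164uv^2 - 28v^3 - 72w^2 + 36vw^2 - 360uw + 180uvw - 448u^2 + 224u^2v    [combine like terms]

312w - 300vw - 288 + 616v + 800u - 728uv - 180v^2 + 72v^2w + 164uv^2 - 28v^3 - 72w^2 + 36vw^2 - 360uw + 180uvw - 448u^2 + 224u^2v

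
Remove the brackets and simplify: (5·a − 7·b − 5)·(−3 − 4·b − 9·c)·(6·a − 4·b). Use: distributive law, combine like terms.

−90·a^2 + 306·a·b − 120·a^2·b + 248·a·b^2 − 270·a^2·c + 558·a·b·c − 164·b^2 − 112·b^3 − 252·b^2·c + 90·a − 60·b + 270·a·c − 180·b·c

(5·a − 7·b − 5)·(−3 − 4·b − 9·c)·(6·a − 4·b)
= (−15·a − 20·a·b − 45·a·c + 21·b + 28·b^2 + 63·b·c + 15 + 20·b + 45·c)·(6·a − 4·b)    [distributive law]
= (−15·a − 20·a·b − 45·a·c + 41·b + 28·b^2 + 63·b·c + 15 + 45·c)·(6·a − 4·b)    [combine like terms]
= −90·a^2 + 60·a·b − 120·a^2·b + 80·a·b^2 − 270·a^2·c + 180·a·b·c + 246·a·b − 164·b^2 + 168·a·b^2 − 112·b^3 + 378·a·b·c − 252·b^2·c + 90·a − 60·b + 270·a·c − 180·b·c    [distributive law]
= −90·a^2 + 306·a·b − 120·a^2·b + 248·a·b^2 − 270·a^2·c + 558·a·b·c − 164·b^2 − 112·b^3 − 252·b^2·c + 90·a − 60·b + 270·a·c − 180·b·c    [combine like terms]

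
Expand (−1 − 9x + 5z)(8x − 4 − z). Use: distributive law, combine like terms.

28x + 4 − 19z − 72x^2 + 49xz − 5z^2

(−1 − 9x + 5z)(8x − 4 − z)
= −8x + 4 + z − 72x^2 + 36x + 9xz + 40xz − 20z − 5z^2    [distributive law]
= 28x + 4 − 19z − 72x^2 + 49xz − 5z^2    [combine like terms]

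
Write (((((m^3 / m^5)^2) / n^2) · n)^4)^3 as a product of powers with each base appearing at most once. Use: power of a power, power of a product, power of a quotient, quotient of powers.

(((((m^3 / m^5)^2) / n^2) · n)^4)^3
= ((((m^3 / m^5)^2) / n^2) · n)^12    [power of a power]
= ((((m^3 / m^5)^2) / n^2)^12) · (n^12)    [power of a product]
= ((((m^3 / m^5)^2)^12) / ((n^2)^12)) · (n^12)    [power of a quotient]
= (((m^3 / m^5)^24) / ((n^2)^12)) · (n^12)    [power of a power]
= ((((m^3)^24) / ((m^5)^24)) / ((n^2)^12)) · (n^12)    [power of a quotient]
= ((m^72 / ((m^5)^24)) / ((n^2)^12)) · (n^12)    [power of a power]
= ((m^72 / m^120) / ((n^2)^12)) · (n^12)    [power of a power]
= (m^(-48) / ((n^2)^12)) · (n^12)    [quotient of powers]
= (m^(-48) / n^24) · (n^12)    [power of a power]
= m^(-48)n^(-12)    [quotient of powers]

m^(-48)n^(-12)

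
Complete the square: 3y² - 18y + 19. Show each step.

3(y - 3)² - 8

3y² - 18y + 19
= 3(y² - 6y) + 19    [factor out 3 from the y-terms]
= 3(y² - 6y + 9 - 9) + 19    [add and subtract 9 inside the bracket]
= 3(y - 3)² - 27 + 19    [perfect-square identity]
= 3(y - 3)² - 8    [combine constants]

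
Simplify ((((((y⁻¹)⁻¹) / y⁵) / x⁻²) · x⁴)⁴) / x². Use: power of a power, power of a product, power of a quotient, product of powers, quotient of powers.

x²²y⁻¹⁶

((((((y⁻¹)⁻¹) / y⁵) / x⁻²) · x⁴)⁴) / x²
= ((((((y⁻¹)⁻¹) / y⁵) / x⁻²)⁴) · ((x⁴)⁴)) / x²    [power of a product]
= ((((((y⁻¹)⁻¹) / y⁵)⁴) / ((x⁻²)⁴)) · ((x⁴)⁴)) / x²    [power of a quotient]
= ((((((y⁻¹)⁻¹)⁴) / ((y⁵)⁴)) / ((x⁻²)⁴)) · ((x⁴)⁴)) / x²    [power of a quotient]
= (((((y⁻¹)⁻⁴) / ((y⁵)⁴)) / ((x⁻²)⁴)) · ((x⁴)⁴)) / x²    [power of a power]
= ((((y⁴) / ((y⁵)⁴)) / ((x⁻²)⁴)) · ((x⁴)⁴)) / x²    [power of a power]
= (((y⁴ / y²⁰) / ((x⁻²)⁴)) · ((x⁴)⁴)) / x²    [power of a power]
= ((y⁻¹⁶ / ((x⁻²)⁴)) · ((x⁴)⁴)) / x²    [quotient of powers]
= ((y⁻¹⁶ / x⁻⁸) · ((x⁴)⁴)) / x²    [power of a power]
= ((y⁻¹⁶ / x⁻⁸) · x¹⁶) / x²    [power of a power]
= x²²y⁻¹⁶    [quotient of powers; product of powers]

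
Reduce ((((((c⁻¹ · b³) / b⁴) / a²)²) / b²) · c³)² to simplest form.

a⁻⁸b⁻⁸c²

((((((c⁻¹ · b³) / b⁴) / a²)²) / b²) · c³)²
= ((((((c⁻¹ · b³) / b⁴) / a²)²) / b²)²) · ((c³)²)    [power of a product]
= ((((((c⁻¹ · b³) / b⁴) / a²)²)²) / ((b²)²)) · ((c³)²)    [power of a quotient]
= (((((c⁻¹ · b³) / b⁴) / a²)⁴) / ((b²)²)) · ((c³)²)    [power of a power]
= (((((c⁻¹ · b³) / b⁴)⁴) / ((a²)⁴)) / ((b²)²)) · ((c³)²)    [power of a quotient]
= (((((c⁻¹ · b³)⁴) / ((b⁴)⁴)) / ((a²)⁴)) / ((b²)²)) · ((c³)²)    [power of a quotient]
= ((((((c⁻¹)⁴) · ((b³)⁴)) / ((b⁴)⁴)) / ((a²)⁴)) / ((b²)²)) · ((c³)²)    [power of a product]
= ((((c⁻⁴ · ((b³)⁴)) / ((b⁴)⁴)) / ((a²)⁴)) / ((b²)²)) · ((c³)²)    [power of a power]
= ((((c⁻⁴ · b¹²) / ((b⁴)⁴)) / ((a²)⁴)) / ((b²)²)) · ((c³)²)    [power of a power]
= ((((c⁻⁴ · b¹²) / b¹⁶) / ((a²)⁴)) / ((b²)²)) · ((c³)²)    [power of a power]
= ((((c⁻⁴ · b¹²) / b¹⁶) / a⁸) / ((b²)²)) · ((c³)²)    [power of a power]
= ((((c⁻⁴ · b¹²) / b¹⁶) / a⁸) / b⁴) · ((c³)²)    [power of a power]
= ((((c⁻⁴ · b¹²) / b¹⁶) / a⁸) / b⁴) · c⁶    [power of a power]
= a⁻⁸b⁻⁸c²    [quotient of powers; product of powers]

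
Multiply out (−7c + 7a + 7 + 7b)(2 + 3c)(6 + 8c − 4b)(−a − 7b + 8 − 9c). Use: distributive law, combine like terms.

994ac + 350bc + 476c − 1946c^2 − 728ac^2 + 616bc^2 − 714c^3 − 2044abc − 1638b^2c − 1344ac^3 − 1092bc^3 + 1512c^4 − 672abc^2 − 1008b^2c^2 − 84a^2 − 1064ab + 588a − 238a^2c + 56a^2b + 448ab^2 − 168a^2c^2 + 84a^2bc + 672ab^2c − 364b + 672 − 644b^2 + 392b^3 + 588b^3c

(−7c + 7a + 7 + 7b)(2 + 3c)(6 + 8c − 4b)(−a − 7b + 8 − 9c)
= (−14c − 21c^2 + 14a + 21ac + 14 + 21c + 14b + 21bc)(6 + 8c − 4b)(−a − 7b + 8 − 9c)    [distributive law]
= (7c − 21c^2 + 14a + 21ac + 14 + 14b + 21bc)(6 + 8c − 4b)(−a − 7b + 8 − 9c)    [combine like terms]
= (42c + 56c^2 − 28bc − 126c^2 − 168c^3 + 84bc^2 + 84a + 112ac − 56ab + 126ac + 168ac^2 − 84abc + 84 + 112c − 56b + 84b + 112bc − 56b^2 + 126bc + 168bc^2 − 84b^2c)(−a − 7b + 8 − 9c)    [distributive law]
= (154c − 70c^2 + 210bc − 168c^3 + 252bc^2 + 84a + 238ac − 56ab + 168ac^2 − 84abc + 84 + 28b − 56b^2 − 84b^2c)(−a − 7b + 8 − 9c)    [combine like terms]
= −154ac − 1078bc + 1232c − 1386c^2 + 70ac^2 + 490bc^2 − 560c^2 + 630c^3 − 210abc − 1470b^2c + 1680bc − 1890bc^2 + 168ac^3 + 1176bc^3 − 1344c^3 + 1512c^4 − 252abc^2 − 1764b^2c^2 + 2016bc^2 − 2268bc^3 − 84a^2 − 588ab + 672a − 756ac − 238a^2c − 1666abc + 1904ac − 2142ac^2 + 56a^2b + 392ab^2 − 448ab + 504abc − 168a^2c^2 − 1176abc^2 + 1344ac^2 − 1512ac^3 + 84a^2bc + 588ab^2c − 672abc + 756abc^2 − 84a − 588b + 672 − 756c − 28ab − 196b^2 + 224b − 252bc + 56ab^2 + 392b^3 − 448b^2 + 504b^2c + 84ab^2c + 588b^3c − 672b^2c + 756b^2c^2    [distributive law]
= 994ac + 350bc + 476c − 1946c^2 − 728ac^2 + 616bc^2 − 714c^3 − 2044abc − 1638b^2c − 1344ac^3 − 1092bc^3 + 1512c^4 − 672abc^2 − 1008b^2c^2 − 84a^2 − 1064ab + 588a − 238a^2c + 56a^2b + 448ab^2 − 168a^2c^2 + 84a^2bc + 672ab^2c − 364b + 672 − 644b^2 + 392b^3 + 588b^3c    [combine like terms]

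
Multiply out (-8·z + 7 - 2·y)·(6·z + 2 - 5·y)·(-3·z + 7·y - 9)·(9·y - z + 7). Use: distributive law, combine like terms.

1716·y·z^3 - 144·z^4 + 654·z^3 - 3946·y^2·z^2 + 199·y·z^2 + 2754·z^2 + 1948·y^2·z - 2604·y·z - 1806·z + 1424·y^3·z + 1500·y^2 + 2009·y - 882 - 2777·y^3 + 630·y^4

(-8·z + 7 - 2·y)·(6·z + 2 - 5·y)·(-3·z + 7·y - 9)·(9·y - z + 7)
= (-48·z^2 - 16·z + 40·y·z + 42·z + 14 - 35·y - 12·y·z - 4·y + 10·y^2)·(-3·z + 7·y - 9)·(9·y - z + 7)    [distributive law]
= (-48·z^2 + 26·z + 28·y·z + 14 - 39·y + 10·y^2)·(-3·z + 7·y - 9)·(9·y - z + 7)    [combine like terms]
= (144·z^3 - 336·y·z^2 + 432·z^2 - 78·z^2 + 182·y·z - 234·z - 84·y·z^2 + 196·y^2·z - 252·y·z - 42·z + 98·y - 126 + 117·y·z - 273·y^2 + 351·y - 30·y^2·z + 70·y^3 - 90·y^2)·(9·y - z + 7)    [distributive law]
= (144·z^3 - 420·y·z^2 + 354·z^2 + 47·y·z - 276·z + 166·y^2·z + 449·y - 126 - 363·y^2 + 70·y^3)·(9·y - z + 7)    [combine like terms]
= 1296·y·z^3 - 144·z^4 + 1008·z^3 - 3780·y^2·z^2 + 420·y·z^3 - 2940·y·z^2 + 3186·y·z^2 - 354·z^3 + 2478·z^2 + 423·y^2·z - 47·y·z^2 + 329·y·z - 2484·y·z + 276·z^2 - 1932·z + 1494·y^3·z - 166·y^2·z^2 + 1162·y^2·z + 4041·y^2 - 449·y·z + 3143·y - 1134·y + 126·z - 882 - 3267·y^3 + 363·y^2·z - 2541·y^2 + 630·y^4 - 70·y^3·z + 490·y^3    [distributive law]
= 1716·y·z^3 - 144·z^4 + 654·z^3 - 3946·y^2·z^2 + 199·y·z^2 + 2754·z^2 + 1948·y^2·z - 2604·y·z - 1806·z + 1424·y^3·z + 1500·y^2 + 2009·y - 882 - 2777·y^3 + 630·y^4    [combine like terms]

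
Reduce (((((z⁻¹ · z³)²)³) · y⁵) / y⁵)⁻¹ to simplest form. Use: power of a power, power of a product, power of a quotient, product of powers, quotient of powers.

z⁻¹²

(((((z⁻¹ · z³)²)³) · y⁵) / y⁵)⁻¹
= (((((z⁻¹ · z³)²)³) · y⁵)⁻¹) / ((y⁵)⁻¹)    [power of a quotient]
= (((((z⁻¹ · z³)²)³)⁻¹) · ((y⁵)⁻¹)) / ((y⁵)⁻¹)    [power of a product]
= ((((z⁻¹ · z³)²)⁻³) · ((y⁵)⁻¹)) / ((y⁵)⁻¹)    [power of a power]
= (((z⁻¹ · z³)⁻⁶) · ((y⁵)⁻¹)) / ((y⁵)⁻¹)    [power of a power]
= ((((z⁻¹)⁻⁶) · ((z³)⁻⁶)) · ((y⁵)⁻¹)) / ((y⁵)⁻¹)    [power of a product]
= ((z⁶ · ((z³)⁻⁶)) · ((y⁵)⁻¹)) / ((y⁵)⁻¹)    [power of a power]
= ((z⁶ · z⁻¹⁸) · ((y⁵)⁻¹)) / ((y⁵)⁻¹)    [power of a power]
= (z⁻¹² · ((y⁵)⁻¹)) / ((y⁵)⁻¹)    [product of powers]
= (z⁻¹² · y⁻⁵) / ((y⁵)⁻¹)    [power of a power]
= (z⁻¹² · y⁻⁵) / y⁻⁵    [power of a power]
= z⁻¹²    [quotient of powers]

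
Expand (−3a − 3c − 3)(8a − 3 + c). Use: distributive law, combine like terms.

−24a^2 − 15a − 27ac + 6c − 3c^2 + 9

(−3a − 3c − 3)(8a − 3 + c)
= −24a^2 + 9a − 3ac − 24ac + 9c − 3c^2 − 24a + 9 − 3c    [distributive law]
= −24a^2 − 15a − 27ac + 6c − 3c^2 + 9    [combine like terms]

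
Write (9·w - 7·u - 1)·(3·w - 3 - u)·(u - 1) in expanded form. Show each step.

(9·w - 7·u - 1)·(3·w - 3 - u)·(u - 1)
= (27·w^2 - 27·w - 9·u·w - 21·u·w + 21·u + 7·u^2 - 3·w + 3 + u)·(u - 1)    [distributive law]
= (27·w^2 - 30·w - 30·u·w + 22·u + 7·u^2 + 3)·(u - 1)    [combine like terms]
= 27·u·w^2 - 27·w^2 - 30·u·w + 30·w - 30·u^2·w + 30·u·w + 22·u^2 - 22·u + 7·u^3 - 7·u^2 + 3·u - 3    [distributive law]
= 27·u·w^2 - 27·w^2 + 30·w - 30·u^2·w + 15·u^2 - 19·u + 7·u^3 - 3    [combine like terms]

27·u·w^2 - 27·w^2 + 30·w - 30·u^2·w + 15·u^2 - 19·u + 7·u^3 - 3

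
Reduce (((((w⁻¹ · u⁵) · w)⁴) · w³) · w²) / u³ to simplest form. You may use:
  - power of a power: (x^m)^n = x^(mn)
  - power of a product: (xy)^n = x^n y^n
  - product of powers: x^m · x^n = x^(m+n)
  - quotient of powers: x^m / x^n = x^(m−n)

(((((w⁻¹ · u⁵) · w)⁴) · w³) · w²) / u³
= (((((w⁻¹ · u⁵)⁴) · (w⁴)) · w³) · w²) / u³    [power of a product]
= ((((((w⁻¹)⁴) · ((u⁵)⁴)) · (w⁴)) · w³) · w²) / u³    [power of a product]
= ((((w⁻⁴ · ((u⁵)⁴)) · (w⁴)) · w³) · w²) / u³    [power of a power]
= ((((w⁻⁴ · u²⁰) · (w⁴)) · w³) · w²) / u³    [power of a power]
= u¹⁷·w⁵    [quotient of powers; product of powers]

u¹⁷·w⁵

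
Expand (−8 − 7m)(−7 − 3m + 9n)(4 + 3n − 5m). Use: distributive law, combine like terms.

(−8 − 7m)(−7 − 3m + 9n)(4 + 3n − 5m)
= (56 + 24m − 72n + 49m + 21m^2 − 63mn)(4 + 3n − 5m)    [distributive law]
= (56 + 73m − 72n + 21m^2 − 63mn)(4 + 3n − 5m)    [combine like terms]
= 224 + 168n − 280m + 292m + 219mn − 365m^2 − 288n − 216n^2 + 360mn + 84m^2 + 63m^2n − 105m^3 − 252mn − 189mn^2 + 315m^2n    [distributive law]
= 224 − 120n + 12m + 327mn − 281m^2 − 216n^2 + 378m^2n − 105m^3 − 189mn^2    [combine like terms]

224 − 120n + 12m + 327mn − 281m^2 − 216n^2 + 378m^2n − 105m^3 − 189mn^2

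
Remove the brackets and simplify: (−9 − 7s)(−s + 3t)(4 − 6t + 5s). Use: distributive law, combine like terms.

(−9 − 7s)(−s + 3t)(4 − 6t + 5s)
= (9s − 27t + 7s^2 − 21st)(4 − 6t + 5s)    [distributive law]
= 36s − 54st + 45s^2 − 108t + 162t^2 − 135st + 28s^2 − 42s^2t + 35s^3 − 84st + 126st^2 − 105s^2t    [distributive law]
= 36s − 273st + 73s^2 − 108t + 162t^2 − 147s^2t + 35s^3 + 126st^2    [combine like terms]

36s − 273st + 73s^2 − 108t + 162t^2 − 147s^2t + 35s^3 + 126st^2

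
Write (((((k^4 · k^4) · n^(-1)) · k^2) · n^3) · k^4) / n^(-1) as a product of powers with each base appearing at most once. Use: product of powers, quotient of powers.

k^14n^3

(((((k^4 · k^4) · n^(-1)) · k^2) · n^3) · k^4) / n^(-1)
= ((((k^8 · n^(-1)) · k^2) · n^3) · k^4) / n^(-1)    [product of powers]
= k^14n^3    [quotient of powers; product of powers]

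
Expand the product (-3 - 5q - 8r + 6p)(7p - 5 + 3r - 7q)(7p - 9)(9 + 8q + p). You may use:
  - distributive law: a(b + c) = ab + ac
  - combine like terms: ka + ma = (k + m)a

(-3 - 5q - 8r + 6p)(7p - 5 + 3r - 7q)(7p - 9)(9 + 8q + p)
= (-21p + 15 - 9r + 21q - 35pq + 25q - 15qr + 35q² - 56pr + 40r - 24r² + 56qr + 42p² - 30p + 18pr - 42pq)(7p - 9)(9 + 8q + p)    [distributive law]
= (-51p + 15 + 31r + 46q - 77pq + 41qr + 35q² - 38pr - 24r² + 42p²)(7p - 9)(9 + 8q + p)    [combine like terms]
= (-357p² + 459p + 105p - 135 + 217pr - 279r + 322pq - 414q - 539p²q + 693pq + 287pqr - 369qr + 245pq² - 315q² - 266p²r + 342pr - 168pr² + 216r² + 294p³ - 378p²)(9 + 8q + p)    [distributive law]
= (-735p² + 564p - 135 + 559pr - 279r + 1015pq - 414q - 539p²q + 287pqr - 369qr + 245pq² - 315q² - 266p²r - 168pr² + 216r² + 294p³)(9 + 8q + p)    [combine like terms]
= -6615p² - 5880p²q - 735p³ + 5076p + 4512pq + 564p² - 1215 - 1080q - 135p + 5031pr + 4472pqr + 559p²r - 2511r - 2232qr - 279pr + 9135pq + 8120pq² + 1015p²q - 3726q - 3312q² - 414pq - 4851p²q - 4312p²q² - 539p³q + 2583pqr + 2296pq²r + 287p²qr - 3321qr - 2952q²r - 369pqr + 2205pq² + 1960pq³ + 245p²q² - 2835q² - 2520q³ - 315pq² - 2394p²r - 2128p²qr - 266p³r - 1512pr² - 1344pqr² - 168p²r² + 1944r² + 1728qr² + 216pr² + 2646p³ + 2352p³q + 294p⁴    [distributive law]
= -6051p² - 9716p²q + 1911p³ + 4941p + 13233pq - 1215 - 4806q + 4752pr + 6686pqr - 1835p²r - 2511r - 5553qr + 10010pq² - 6147q² - 4067p²q² + 1813p³q + 2296pq²r - 1841p²qr - 2952q²r + 1960pq³ - 2520q³ - 266p³r - 1296pr² - 1344pqr² - 168p²r² + 1944r² + 1728qr² + 294p⁴    [combine like terms]

-6051p² - 9716p²q + 1911p³ + 4941p + 13233pq - 1215 - 4806q + 4752pr + 6686pqr - 1835p²r - 2511r - 5553qr + 10010pq² - 6147q² - 4067p²q² + 1813p³q + 2296pq²r - 1841p²qr - 2952q²r + 1960pq³ - 2520q³ - 266p³r - 1296pr² - 1344pqr² - 168p²r² + 1944r² + 1728qr² + 294p⁴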